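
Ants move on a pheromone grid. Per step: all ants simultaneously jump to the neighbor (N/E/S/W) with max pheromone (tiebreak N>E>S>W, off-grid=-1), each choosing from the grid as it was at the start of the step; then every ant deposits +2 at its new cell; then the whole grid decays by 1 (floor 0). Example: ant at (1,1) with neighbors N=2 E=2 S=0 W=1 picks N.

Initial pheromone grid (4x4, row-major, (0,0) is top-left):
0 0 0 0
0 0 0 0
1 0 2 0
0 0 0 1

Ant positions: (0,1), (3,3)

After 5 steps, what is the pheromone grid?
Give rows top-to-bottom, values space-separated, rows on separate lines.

After step 1: ants at (0,2),(2,3)
  0 0 1 0
  0 0 0 0
  0 0 1 1
  0 0 0 0
After step 2: ants at (0,3),(2,2)
  0 0 0 1
  0 0 0 0
  0 0 2 0
  0 0 0 0
After step 3: ants at (1,3),(1,2)
  0 0 0 0
  0 0 1 1
  0 0 1 0
  0 0 0 0
After step 4: ants at (1,2),(1,3)
  0 0 0 0
  0 0 2 2
  0 0 0 0
  0 0 0 0
After step 5: ants at (1,3),(1,2)
  0 0 0 0
  0 0 3 3
  0 0 0 0
  0 0 0 0

0 0 0 0
0 0 3 3
0 0 0 0
0 0 0 0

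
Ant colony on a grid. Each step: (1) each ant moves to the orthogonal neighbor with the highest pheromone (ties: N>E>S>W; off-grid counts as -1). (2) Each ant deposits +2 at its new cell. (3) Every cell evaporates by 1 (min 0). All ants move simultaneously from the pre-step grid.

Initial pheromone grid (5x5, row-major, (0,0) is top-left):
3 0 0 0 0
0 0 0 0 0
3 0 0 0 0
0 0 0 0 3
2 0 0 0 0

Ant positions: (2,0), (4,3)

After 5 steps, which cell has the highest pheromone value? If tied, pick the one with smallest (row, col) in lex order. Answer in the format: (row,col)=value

Answer: (0,0)=2

Derivation:
Step 1: ant0:(2,0)->N->(1,0) | ant1:(4,3)->N->(3,3)
  grid max=2 at (0,0)
Step 2: ant0:(1,0)->N->(0,0) | ant1:(3,3)->E->(3,4)
  grid max=3 at (0,0)
Step 3: ant0:(0,0)->E->(0,1) | ant1:(3,4)->N->(2,4)
  grid max=2 at (0,0)
Step 4: ant0:(0,1)->W->(0,0) | ant1:(2,4)->S->(3,4)
  grid max=3 at (0,0)
Step 5: ant0:(0,0)->E->(0,1) | ant1:(3,4)->N->(2,4)
  grid max=2 at (0,0)
Final grid:
  2 1 0 0 0
  0 0 0 0 0
  0 0 0 0 1
  0 0 0 0 2
  0 0 0 0 0
Max pheromone 2 at (0,0)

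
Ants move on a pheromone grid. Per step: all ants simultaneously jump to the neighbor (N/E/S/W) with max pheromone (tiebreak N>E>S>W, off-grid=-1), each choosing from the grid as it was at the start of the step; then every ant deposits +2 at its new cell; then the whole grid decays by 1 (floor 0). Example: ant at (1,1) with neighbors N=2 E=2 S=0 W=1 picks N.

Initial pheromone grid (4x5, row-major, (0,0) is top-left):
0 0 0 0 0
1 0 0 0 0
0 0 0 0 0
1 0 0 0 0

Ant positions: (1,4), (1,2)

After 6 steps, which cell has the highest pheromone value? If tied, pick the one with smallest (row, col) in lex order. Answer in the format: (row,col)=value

Answer: (1,4)=5

Derivation:
Step 1: ant0:(1,4)->N->(0,4) | ant1:(1,2)->N->(0,2)
  grid max=1 at (0,2)
Step 2: ant0:(0,4)->S->(1,4) | ant1:(0,2)->E->(0,3)
  grid max=1 at (0,3)
Step 3: ant0:(1,4)->N->(0,4) | ant1:(0,3)->E->(0,4)
  grid max=3 at (0,4)
Step 4: ant0:(0,4)->S->(1,4) | ant1:(0,4)->S->(1,4)
  grid max=3 at (1,4)
Step 5: ant0:(1,4)->N->(0,4) | ant1:(1,4)->N->(0,4)
  grid max=5 at (0,4)
Step 6: ant0:(0,4)->S->(1,4) | ant1:(0,4)->S->(1,4)
  grid max=5 at (1,4)
Final grid:
  0 0 0 0 4
  0 0 0 0 5
  0 0 0 0 0
  0 0 0 0 0
Max pheromone 5 at (1,4)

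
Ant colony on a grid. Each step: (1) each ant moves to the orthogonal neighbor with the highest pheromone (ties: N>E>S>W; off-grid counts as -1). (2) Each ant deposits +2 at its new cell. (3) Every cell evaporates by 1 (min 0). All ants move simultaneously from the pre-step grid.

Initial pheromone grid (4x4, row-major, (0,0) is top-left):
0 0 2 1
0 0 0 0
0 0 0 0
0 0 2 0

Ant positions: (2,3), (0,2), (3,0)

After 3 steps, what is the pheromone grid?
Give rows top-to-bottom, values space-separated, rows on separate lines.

After step 1: ants at (1,3),(0,3),(2,0)
  0 0 1 2
  0 0 0 1
  1 0 0 0
  0 0 1 0
After step 2: ants at (0,3),(1,3),(1,0)
  0 0 0 3
  1 0 0 2
  0 0 0 0
  0 0 0 0
After step 3: ants at (1,3),(0,3),(0,0)
  1 0 0 4
  0 0 0 3
  0 0 0 0
  0 0 0 0

1 0 0 4
0 0 0 3
0 0 0 0
0 0 0 0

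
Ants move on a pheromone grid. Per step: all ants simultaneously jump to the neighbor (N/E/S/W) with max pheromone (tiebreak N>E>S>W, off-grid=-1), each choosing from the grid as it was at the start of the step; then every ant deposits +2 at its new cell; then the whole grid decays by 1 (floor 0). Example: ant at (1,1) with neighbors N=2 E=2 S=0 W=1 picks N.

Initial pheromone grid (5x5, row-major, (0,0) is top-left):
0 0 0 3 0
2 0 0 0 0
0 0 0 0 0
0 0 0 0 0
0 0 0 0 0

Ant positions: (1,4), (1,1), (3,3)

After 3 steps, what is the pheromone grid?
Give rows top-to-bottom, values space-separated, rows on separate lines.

After step 1: ants at (0,4),(1,0),(2,3)
  0 0 0 2 1
  3 0 0 0 0
  0 0 0 1 0
  0 0 0 0 0
  0 0 0 0 0
After step 2: ants at (0,3),(0,0),(1,3)
  1 0 0 3 0
  2 0 0 1 0
  0 0 0 0 0
  0 0 0 0 0
  0 0 0 0 0
After step 3: ants at (1,3),(1,0),(0,3)
  0 0 0 4 0
  3 0 0 2 0
  0 0 0 0 0
  0 0 0 0 0
  0 0 0 0 0

0 0 0 4 0
3 0 0 2 0
0 0 0 0 0
0 0 0 0 0
0 0 0 0 0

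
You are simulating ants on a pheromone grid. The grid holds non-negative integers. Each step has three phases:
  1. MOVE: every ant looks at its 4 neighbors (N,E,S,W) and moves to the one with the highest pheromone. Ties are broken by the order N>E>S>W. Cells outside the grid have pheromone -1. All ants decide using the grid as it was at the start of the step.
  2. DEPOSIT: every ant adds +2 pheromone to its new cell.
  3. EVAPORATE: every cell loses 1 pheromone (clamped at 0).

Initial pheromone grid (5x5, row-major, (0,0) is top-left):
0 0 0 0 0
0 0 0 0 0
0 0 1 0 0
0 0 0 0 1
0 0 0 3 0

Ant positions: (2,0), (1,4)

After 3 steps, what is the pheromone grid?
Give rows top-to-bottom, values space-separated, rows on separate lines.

After step 1: ants at (1,0),(0,4)
  0 0 0 0 1
  1 0 0 0 0
  0 0 0 0 0
  0 0 0 0 0
  0 0 0 2 0
After step 2: ants at (0,0),(1,4)
  1 0 0 0 0
  0 0 0 0 1
  0 0 0 0 0
  0 0 0 0 0
  0 0 0 1 0
After step 3: ants at (0,1),(0,4)
  0 1 0 0 1
  0 0 0 0 0
  0 0 0 0 0
  0 0 0 0 0
  0 0 0 0 0

0 1 0 0 1
0 0 0 0 0
0 0 0 0 0
0 0 0 0 0
0 0 0 0 0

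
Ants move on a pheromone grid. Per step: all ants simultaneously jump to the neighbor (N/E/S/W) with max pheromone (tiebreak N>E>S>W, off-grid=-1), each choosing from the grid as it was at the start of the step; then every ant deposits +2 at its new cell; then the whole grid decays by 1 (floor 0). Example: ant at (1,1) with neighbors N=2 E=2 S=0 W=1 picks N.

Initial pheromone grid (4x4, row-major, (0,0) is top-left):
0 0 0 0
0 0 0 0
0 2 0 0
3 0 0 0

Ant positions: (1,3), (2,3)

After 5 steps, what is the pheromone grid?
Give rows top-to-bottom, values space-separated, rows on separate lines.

After step 1: ants at (0,3),(1,3)
  0 0 0 1
  0 0 0 1
  0 1 0 0
  2 0 0 0
After step 2: ants at (1,3),(0,3)
  0 0 0 2
  0 0 0 2
  0 0 0 0
  1 0 0 0
After step 3: ants at (0,3),(1,3)
  0 0 0 3
  0 0 0 3
  0 0 0 0
  0 0 0 0
After step 4: ants at (1,3),(0,3)
  0 0 0 4
  0 0 0 4
  0 0 0 0
  0 0 0 0
After step 5: ants at (0,3),(1,3)
  0 0 0 5
  0 0 0 5
  0 0 0 0
  0 0 0 0

0 0 0 5
0 0 0 5
0 0 0 0
0 0 0 0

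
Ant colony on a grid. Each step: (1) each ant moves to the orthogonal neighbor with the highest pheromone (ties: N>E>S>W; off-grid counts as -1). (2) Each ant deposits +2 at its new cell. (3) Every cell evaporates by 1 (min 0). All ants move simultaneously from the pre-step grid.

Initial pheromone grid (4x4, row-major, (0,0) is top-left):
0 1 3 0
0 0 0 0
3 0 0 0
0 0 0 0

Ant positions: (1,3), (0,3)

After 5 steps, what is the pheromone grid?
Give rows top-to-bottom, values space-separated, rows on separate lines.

After step 1: ants at (0,3),(0,2)
  0 0 4 1
  0 0 0 0
  2 0 0 0
  0 0 0 0
After step 2: ants at (0,2),(0,3)
  0 0 5 2
  0 0 0 0
  1 0 0 0
  0 0 0 0
After step 3: ants at (0,3),(0,2)
  0 0 6 3
  0 0 0 0
  0 0 0 0
  0 0 0 0
After step 4: ants at (0,2),(0,3)
  0 0 7 4
  0 0 0 0
  0 0 0 0
  0 0 0 0
After step 5: ants at (0,3),(0,2)
  0 0 8 5
  0 0 0 0
  0 0 0 0
  0 0 0 0

0 0 8 5
0 0 0 0
0 0 0 0
0 0 0 0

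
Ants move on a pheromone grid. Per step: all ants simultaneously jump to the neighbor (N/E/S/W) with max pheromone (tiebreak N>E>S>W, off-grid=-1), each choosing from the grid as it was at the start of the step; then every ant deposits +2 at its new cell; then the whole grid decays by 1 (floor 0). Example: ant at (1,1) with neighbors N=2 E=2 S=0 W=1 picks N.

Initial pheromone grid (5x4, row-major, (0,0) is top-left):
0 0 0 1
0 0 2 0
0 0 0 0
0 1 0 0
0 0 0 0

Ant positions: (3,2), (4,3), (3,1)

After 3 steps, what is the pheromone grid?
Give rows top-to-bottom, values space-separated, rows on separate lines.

After step 1: ants at (3,1),(3,3),(2,1)
  0 0 0 0
  0 0 1 0
  0 1 0 0
  0 2 0 1
  0 0 0 0
After step 2: ants at (2,1),(2,3),(3,1)
  0 0 0 0
  0 0 0 0
  0 2 0 1
  0 3 0 0
  0 0 0 0
After step 3: ants at (3,1),(1,3),(2,1)
  0 0 0 0
  0 0 0 1
  0 3 0 0
  0 4 0 0
  0 0 0 0

0 0 0 0
0 0 0 1
0 3 0 0
0 4 0 0
0 0 0 0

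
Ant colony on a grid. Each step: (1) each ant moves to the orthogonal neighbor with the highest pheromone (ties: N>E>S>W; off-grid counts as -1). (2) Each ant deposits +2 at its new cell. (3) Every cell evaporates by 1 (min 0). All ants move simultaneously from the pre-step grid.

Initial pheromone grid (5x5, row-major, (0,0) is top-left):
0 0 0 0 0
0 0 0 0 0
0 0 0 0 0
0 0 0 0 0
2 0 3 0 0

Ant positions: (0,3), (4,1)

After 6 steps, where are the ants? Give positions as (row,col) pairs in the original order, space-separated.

Step 1: ant0:(0,3)->E->(0,4) | ant1:(4,1)->E->(4,2)
  grid max=4 at (4,2)
Step 2: ant0:(0,4)->S->(1,4) | ant1:(4,2)->N->(3,2)
  grid max=3 at (4,2)
Step 3: ant0:(1,4)->N->(0,4) | ant1:(3,2)->S->(4,2)
  grid max=4 at (4,2)
Step 4: ant0:(0,4)->S->(1,4) | ant1:(4,2)->N->(3,2)
  grid max=3 at (4,2)
Step 5: ant0:(1,4)->N->(0,4) | ant1:(3,2)->S->(4,2)
  grid max=4 at (4,2)
Step 6: ant0:(0,4)->S->(1,4) | ant1:(4,2)->N->(3,2)
  grid max=3 at (4,2)

(1,4) (3,2)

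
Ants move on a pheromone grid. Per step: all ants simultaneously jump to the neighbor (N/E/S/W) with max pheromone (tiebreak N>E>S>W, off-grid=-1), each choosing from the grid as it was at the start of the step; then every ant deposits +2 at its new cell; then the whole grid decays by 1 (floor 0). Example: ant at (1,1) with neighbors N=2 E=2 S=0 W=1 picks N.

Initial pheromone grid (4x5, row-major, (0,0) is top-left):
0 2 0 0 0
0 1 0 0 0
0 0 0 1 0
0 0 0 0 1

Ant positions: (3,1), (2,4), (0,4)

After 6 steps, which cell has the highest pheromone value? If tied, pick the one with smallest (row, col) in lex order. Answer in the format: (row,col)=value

Step 1: ant0:(3,1)->N->(2,1) | ant1:(2,4)->S->(3,4) | ant2:(0,4)->S->(1,4)
  grid max=2 at (3,4)
Step 2: ant0:(2,1)->N->(1,1) | ant1:(3,4)->N->(2,4) | ant2:(1,4)->N->(0,4)
  grid max=1 at (0,4)
Step 3: ant0:(1,1)->N->(0,1) | ant1:(2,4)->S->(3,4) | ant2:(0,4)->S->(1,4)
  grid max=2 at (3,4)
Step 4: ant0:(0,1)->E->(0,2) | ant1:(3,4)->N->(2,4) | ant2:(1,4)->N->(0,4)
  grid max=1 at (0,2)
Step 5: ant0:(0,2)->E->(0,3) | ant1:(2,4)->S->(3,4) | ant2:(0,4)->S->(1,4)
  grid max=2 at (3,4)
Step 6: ant0:(0,3)->E->(0,4) | ant1:(3,4)->N->(2,4) | ant2:(1,4)->N->(0,4)
  grid max=3 at (0,4)
Final grid:
  0 0 0 0 3
  0 0 0 0 0
  0 0 0 0 1
  0 0 0 0 1
Max pheromone 3 at (0,4)

Answer: (0,4)=3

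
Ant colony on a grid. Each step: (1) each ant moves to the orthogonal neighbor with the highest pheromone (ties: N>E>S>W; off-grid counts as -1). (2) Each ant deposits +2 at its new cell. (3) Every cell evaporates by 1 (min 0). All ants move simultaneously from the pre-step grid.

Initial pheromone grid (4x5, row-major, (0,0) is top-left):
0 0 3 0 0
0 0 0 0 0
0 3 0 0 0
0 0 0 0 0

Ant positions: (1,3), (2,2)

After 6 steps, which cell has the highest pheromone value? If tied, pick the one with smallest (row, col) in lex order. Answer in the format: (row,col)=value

Step 1: ant0:(1,3)->N->(0,3) | ant1:(2,2)->W->(2,1)
  grid max=4 at (2,1)
Step 2: ant0:(0,3)->W->(0,2) | ant1:(2,1)->N->(1,1)
  grid max=3 at (0,2)
Step 3: ant0:(0,2)->E->(0,3) | ant1:(1,1)->S->(2,1)
  grid max=4 at (2,1)
Step 4: ant0:(0,3)->W->(0,2) | ant1:(2,1)->N->(1,1)
  grid max=3 at (0,2)
Step 5: ant0:(0,2)->E->(0,3) | ant1:(1,1)->S->(2,1)
  grid max=4 at (2,1)
Step 6: ant0:(0,3)->W->(0,2) | ant1:(2,1)->N->(1,1)
  grid max=3 at (0,2)
Final grid:
  0 0 3 0 0
  0 1 0 0 0
  0 3 0 0 0
  0 0 0 0 0
Max pheromone 3 at (0,2)

Answer: (0,2)=3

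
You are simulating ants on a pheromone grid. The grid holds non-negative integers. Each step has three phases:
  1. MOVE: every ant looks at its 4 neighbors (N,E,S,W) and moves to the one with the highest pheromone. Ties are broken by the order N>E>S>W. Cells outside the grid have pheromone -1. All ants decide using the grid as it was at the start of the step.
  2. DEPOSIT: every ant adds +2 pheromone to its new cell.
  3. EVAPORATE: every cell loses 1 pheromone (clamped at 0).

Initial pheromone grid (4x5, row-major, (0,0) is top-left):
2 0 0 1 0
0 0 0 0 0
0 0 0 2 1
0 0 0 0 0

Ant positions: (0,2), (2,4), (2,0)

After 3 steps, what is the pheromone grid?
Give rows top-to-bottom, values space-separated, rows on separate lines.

After step 1: ants at (0,3),(2,3),(1,0)
  1 0 0 2 0
  1 0 0 0 0
  0 0 0 3 0
  0 0 0 0 0
After step 2: ants at (0,4),(1,3),(0,0)
  2 0 0 1 1
  0 0 0 1 0
  0 0 0 2 0
  0 0 0 0 0
After step 3: ants at (0,3),(2,3),(0,1)
  1 1 0 2 0
  0 0 0 0 0
  0 0 0 3 0
  0 0 0 0 0

1 1 0 2 0
0 0 0 0 0
0 0 0 3 0
0 0 0 0 0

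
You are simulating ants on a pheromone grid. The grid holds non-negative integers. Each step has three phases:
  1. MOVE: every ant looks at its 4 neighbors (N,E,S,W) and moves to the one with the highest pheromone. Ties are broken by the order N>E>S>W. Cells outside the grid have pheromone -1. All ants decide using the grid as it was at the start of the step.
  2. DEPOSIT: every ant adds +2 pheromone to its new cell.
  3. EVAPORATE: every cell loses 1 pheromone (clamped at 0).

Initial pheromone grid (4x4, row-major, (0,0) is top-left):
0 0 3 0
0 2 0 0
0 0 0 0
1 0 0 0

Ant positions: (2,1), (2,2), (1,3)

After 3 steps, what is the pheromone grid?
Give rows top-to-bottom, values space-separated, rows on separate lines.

After step 1: ants at (1,1),(1,2),(0,3)
  0 0 2 1
  0 3 1 0
  0 0 0 0
  0 0 0 0
After step 2: ants at (1,2),(1,1),(0,2)
  0 0 3 0
  0 4 2 0
  0 0 0 0
  0 0 0 0
After step 3: ants at (1,1),(1,2),(1,2)
  0 0 2 0
  0 5 5 0
  0 0 0 0
  0 0 0 0

0 0 2 0
0 5 5 0
0 0 0 0
0 0 0 0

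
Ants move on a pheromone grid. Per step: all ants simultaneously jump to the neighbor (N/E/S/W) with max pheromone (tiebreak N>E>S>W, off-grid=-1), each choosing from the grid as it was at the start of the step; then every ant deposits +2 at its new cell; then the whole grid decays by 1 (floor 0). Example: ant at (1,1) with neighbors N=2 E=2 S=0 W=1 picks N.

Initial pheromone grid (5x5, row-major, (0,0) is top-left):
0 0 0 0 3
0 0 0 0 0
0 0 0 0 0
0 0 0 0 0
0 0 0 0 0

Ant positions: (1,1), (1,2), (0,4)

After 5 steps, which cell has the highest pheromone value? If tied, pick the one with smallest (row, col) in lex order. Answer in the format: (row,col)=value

Answer: (0,1)=5

Derivation:
Step 1: ant0:(1,1)->N->(0,1) | ant1:(1,2)->N->(0,2) | ant2:(0,4)->S->(1,4)
  grid max=2 at (0,4)
Step 2: ant0:(0,1)->E->(0,2) | ant1:(0,2)->W->(0,1) | ant2:(1,4)->N->(0,4)
  grid max=3 at (0,4)
Step 3: ant0:(0,2)->W->(0,1) | ant1:(0,1)->E->(0,2) | ant2:(0,4)->S->(1,4)
  grid max=3 at (0,1)
Step 4: ant0:(0,1)->E->(0,2) | ant1:(0,2)->W->(0,1) | ant2:(1,4)->N->(0,4)
  grid max=4 at (0,1)
Step 5: ant0:(0,2)->W->(0,1) | ant1:(0,1)->E->(0,2) | ant2:(0,4)->S->(1,4)
  grid max=5 at (0,1)
Final grid:
  0 5 5 0 2
  0 0 0 0 1
  0 0 0 0 0
  0 0 0 0 0
  0 0 0 0 0
Max pheromone 5 at (0,1)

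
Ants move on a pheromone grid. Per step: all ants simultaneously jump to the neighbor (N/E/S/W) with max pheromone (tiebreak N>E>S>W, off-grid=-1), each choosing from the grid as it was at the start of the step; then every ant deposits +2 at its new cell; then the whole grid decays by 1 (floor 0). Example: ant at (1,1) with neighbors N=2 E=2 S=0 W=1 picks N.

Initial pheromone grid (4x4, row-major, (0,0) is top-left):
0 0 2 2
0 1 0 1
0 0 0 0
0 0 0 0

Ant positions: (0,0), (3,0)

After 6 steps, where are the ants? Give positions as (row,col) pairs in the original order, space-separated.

Step 1: ant0:(0,0)->E->(0,1) | ant1:(3,0)->N->(2,0)
  grid max=1 at (0,1)
Step 2: ant0:(0,1)->E->(0,2) | ant1:(2,0)->N->(1,0)
  grid max=2 at (0,2)
Step 3: ant0:(0,2)->E->(0,3) | ant1:(1,0)->N->(0,0)
  grid max=1 at (0,0)
Step 4: ant0:(0,3)->W->(0,2) | ant1:(0,0)->E->(0,1)
  grid max=2 at (0,2)
Step 5: ant0:(0,2)->W->(0,1) | ant1:(0,1)->E->(0,2)
  grid max=3 at (0,2)
Step 6: ant0:(0,1)->E->(0,2) | ant1:(0,2)->W->(0,1)
  grid max=4 at (0,2)

(0,2) (0,1)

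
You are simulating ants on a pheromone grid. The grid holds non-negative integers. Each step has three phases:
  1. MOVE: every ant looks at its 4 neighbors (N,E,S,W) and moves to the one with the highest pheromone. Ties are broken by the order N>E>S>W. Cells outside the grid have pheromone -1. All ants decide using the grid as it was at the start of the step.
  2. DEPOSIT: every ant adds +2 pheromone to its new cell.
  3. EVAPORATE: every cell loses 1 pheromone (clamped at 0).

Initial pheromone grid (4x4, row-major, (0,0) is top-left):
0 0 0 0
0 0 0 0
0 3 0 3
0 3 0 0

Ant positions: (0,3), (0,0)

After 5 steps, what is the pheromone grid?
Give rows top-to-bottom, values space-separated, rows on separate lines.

After step 1: ants at (1,3),(0,1)
  0 1 0 0
  0 0 0 1
  0 2 0 2
  0 2 0 0
After step 2: ants at (2,3),(0,2)
  0 0 1 0
  0 0 0 0
  0 1 0 3
  0 1 0 0
After step 3: ants at (1,3),(0,3)
  0 0 0 1
  0 0 0 1
  0 0 0 2
  0 0 0 0
After step 4: ants at (2,3),(1,3)
  0 0 0 0
  0 0 0 2
  0 0 0 3
  0 0 0 0
After step 5: ants at (1,3),(2,3)
  0 0 0 0
  0 0 0 3
  0 0 0 4
  0 0 0 0

0 0 0 0
0 0 0 3
0 0 0 4
0 0 0 0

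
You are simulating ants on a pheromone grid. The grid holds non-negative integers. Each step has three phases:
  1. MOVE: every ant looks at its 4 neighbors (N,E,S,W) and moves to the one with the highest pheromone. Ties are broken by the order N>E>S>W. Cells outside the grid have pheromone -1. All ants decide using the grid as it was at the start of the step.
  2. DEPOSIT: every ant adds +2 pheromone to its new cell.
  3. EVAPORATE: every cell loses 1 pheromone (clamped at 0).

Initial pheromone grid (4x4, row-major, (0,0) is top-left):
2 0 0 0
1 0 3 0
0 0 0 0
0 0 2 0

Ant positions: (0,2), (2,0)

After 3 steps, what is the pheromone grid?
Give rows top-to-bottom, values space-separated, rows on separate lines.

After step 1: ants at (1,2),(1,0)
  1 0 0 0
  2 0 4 0
  0 0 0 0
  0 0 1 0
After step 2: ants at (0,2),(0,0)
  2 0 1 0
  1 0 3 0
  0 0 0 0
  0 0 0 0
After step 3: ants at (1,2),(1,0)
  1 0 0 0
  2 0 4 0
  0 0 0 0
  0 0 0 0

1 0 0 0
2 0 4 0
0 0 0 0
0 0 0 0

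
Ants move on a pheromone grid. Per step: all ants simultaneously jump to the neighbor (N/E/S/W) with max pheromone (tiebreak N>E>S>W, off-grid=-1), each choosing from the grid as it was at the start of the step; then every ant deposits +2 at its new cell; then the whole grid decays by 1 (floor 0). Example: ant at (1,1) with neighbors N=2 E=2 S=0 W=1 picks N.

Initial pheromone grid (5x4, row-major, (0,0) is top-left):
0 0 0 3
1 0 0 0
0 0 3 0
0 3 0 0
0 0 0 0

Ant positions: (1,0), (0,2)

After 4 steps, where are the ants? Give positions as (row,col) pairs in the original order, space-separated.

Step 1: ant0:(1,0)->N->(0,0) | ant1:(0,2)->E->(0,3)
  grid max=4 at (0,3)
Step 2: ant0:(0,0)->E->(0,1) | ant1:(0,3)->S->(1,3)
  grid max=3 at (0,3)
Step 3: ant0:(0,1)->E->(0,2) | ant1:(1,3)->N->(0,3)
  grid max=4 at (0,3)
Step 4: ant0:(0,2)->E->(0,3) | ant1:(0,3)->W->(0,2)
  grid max=5 at (0,3)

(0,3) (0,2)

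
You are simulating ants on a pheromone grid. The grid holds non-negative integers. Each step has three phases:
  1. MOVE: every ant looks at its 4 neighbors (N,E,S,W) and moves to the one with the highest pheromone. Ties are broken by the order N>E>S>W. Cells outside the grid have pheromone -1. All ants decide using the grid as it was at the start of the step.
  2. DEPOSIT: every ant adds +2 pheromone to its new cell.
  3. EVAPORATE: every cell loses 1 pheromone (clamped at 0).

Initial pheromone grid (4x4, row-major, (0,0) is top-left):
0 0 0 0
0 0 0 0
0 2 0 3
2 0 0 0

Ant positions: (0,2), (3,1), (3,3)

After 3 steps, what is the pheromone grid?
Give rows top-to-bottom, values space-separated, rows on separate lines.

After step 1: ants at (0,3),(2,1),(2,3)
  0 0 0 1
  0 0 0 0
  0 3 0 4
  1 0 0 0
After step 2: ants at (1,3),(1,1),(1,3)
  0 0 0 0
  0 1 0 3
  0 2 0 3
  0 0 0 0
After step 3: ants at (2,3),(2,1),(2,3)
  0 0 0 0
  0 0 0 2
  0 3 0 6
  0 0 0 0

0 0 0 0
0 0 0 2
0 3 0 6
0 0 0 0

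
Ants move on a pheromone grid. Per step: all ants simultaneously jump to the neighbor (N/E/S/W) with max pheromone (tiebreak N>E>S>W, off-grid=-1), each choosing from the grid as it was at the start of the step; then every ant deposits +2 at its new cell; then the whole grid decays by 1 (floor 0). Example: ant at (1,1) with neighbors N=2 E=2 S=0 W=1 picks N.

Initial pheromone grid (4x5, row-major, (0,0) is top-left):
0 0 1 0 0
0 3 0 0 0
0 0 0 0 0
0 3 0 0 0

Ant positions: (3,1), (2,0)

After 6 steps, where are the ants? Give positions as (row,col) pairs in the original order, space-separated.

Step 1: ant0:(3,1)->N->(2,1) | ant1:(2,0)->N->(1,0)
  grid max=2 at (1,1)
Step 2: ant0:(2,1)->N->(1,1) | ant1:(1,0)->E->(1,1)
  grid max=5 at (1,1)
Step 3: ant0:(1,1)->N->(0,1) | ant1:(1,1)->N->(0,1)
  grid max=4 at (1,1)
Step 4: ant0:(0,1)->S->(1,1) | ant1:(0,1)->S->(1,1)
  grid max=7 at (1,1)
Step 5: ant0:(1,1)->N->(0,1) | ant1:(1,1)->N->(0,1)
  grid max=6 at (1,1)
Step 6: ant0:(0,1)->S->(1,1) | ant1:(0,1)->S->(1,1)
  grid max=9 at (1,1)

(1,1) (1,1)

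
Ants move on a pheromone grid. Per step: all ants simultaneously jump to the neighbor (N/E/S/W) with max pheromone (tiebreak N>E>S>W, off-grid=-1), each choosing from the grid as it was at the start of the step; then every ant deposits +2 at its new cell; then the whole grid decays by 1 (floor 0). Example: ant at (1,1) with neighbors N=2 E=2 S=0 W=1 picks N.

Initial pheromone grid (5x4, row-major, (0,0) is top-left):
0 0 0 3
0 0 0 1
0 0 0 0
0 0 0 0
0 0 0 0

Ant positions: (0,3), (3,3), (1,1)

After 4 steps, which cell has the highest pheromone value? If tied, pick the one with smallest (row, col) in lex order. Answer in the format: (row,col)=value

Step 1: ant0:(0,3)->S->(1,3) | ant1:(3,3)->N->(2,3) | ant2:(1,1)->N->(0,1)
  grid max=2 at (0,3)
Step 2: ant0:(1,3)->N->(0,3) | ant1:(2,3)->N->(1,3) | ant2:(0,1)->E->(0,2)
  grid max=3 at (0,3)
Step 3: ant0:(0,3)->S->(1,3) | ant1:(1,3)->N->(0,3) | ant2:(0,2)->E->(0,3)
  grid max=6 at (0,3)
Step 4: ant0:(1,3)->N->(0,3) | ant1:(0,3)->S->(1,3) | ant2:(0,3)->S->(1,3)
  grid max=7 at (0,3)
Final grid:
  0 0 0 7
  0 0 0 7
  0 0 0 0
  0 0 0 0
  0 0 0 0
Max pheromone 7 at (0,3)

Answer: (0,3)=7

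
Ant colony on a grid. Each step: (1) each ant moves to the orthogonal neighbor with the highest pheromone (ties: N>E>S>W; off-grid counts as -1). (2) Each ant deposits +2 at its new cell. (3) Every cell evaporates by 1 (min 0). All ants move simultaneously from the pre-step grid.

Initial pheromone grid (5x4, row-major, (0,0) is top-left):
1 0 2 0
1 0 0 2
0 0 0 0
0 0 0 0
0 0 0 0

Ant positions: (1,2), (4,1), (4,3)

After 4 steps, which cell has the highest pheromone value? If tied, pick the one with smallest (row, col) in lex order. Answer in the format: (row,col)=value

Answer: (0,3)=3

Derivation:
Step 1: ant0:(1,2)->N->(0,2) | ant1:(4,1)->N->(3,1) | ant2:(4,3)->N->(3,3)
  grid max=3 at (0,2)
Step 2: ant0:(0,2)->E->(0,3) | ant1:(3,1)->N->(2,1) | ant2:(3,3)->N->(2,3)
  grid max=2 at (0,2)
Step 3: ant0:(0,3)->W->(0,2) | ant1:(2,1)->N->(1,1) | ant2:(2,3)->N->(1,3)
  grid max=3 at (0,2)
Step 4: ant0:(0,2)->E->(0,3) | ant1:(1,1)->N->(0,1) | ant2:(1,3)->N->(0,3)
  grid max=3 at (0,3)
Final grid:
  0 1 2 3
  0 0 0 0
  0 0 0 0
  0 0 0 0
  0 0 0 0
Max pheromone 3 at (0,3)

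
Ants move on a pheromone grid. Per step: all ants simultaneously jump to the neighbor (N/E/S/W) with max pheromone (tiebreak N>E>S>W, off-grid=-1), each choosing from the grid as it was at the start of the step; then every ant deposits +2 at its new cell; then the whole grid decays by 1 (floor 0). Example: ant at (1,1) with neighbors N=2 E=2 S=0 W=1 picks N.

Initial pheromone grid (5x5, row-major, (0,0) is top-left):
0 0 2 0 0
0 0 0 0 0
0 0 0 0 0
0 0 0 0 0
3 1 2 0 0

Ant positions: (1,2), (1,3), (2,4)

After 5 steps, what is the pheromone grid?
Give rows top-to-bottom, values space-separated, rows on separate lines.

After step 1: ants at (0,2),(0,3),(1,4)
  0 0 3 1 0
  0 0 0 0 1
  0 0 0 0 0
  0 0 0 0 0
  2 0 1 0 0
After step 2: ants at (0,3),(0,2),(0,4)
  0 0 4 2 1
  0 0 0 0 0
  0 0 0 0 0
  0 0 0 0 0
  1 0 0 0 0
After step 3: ants at (0,2),(0,3),(0,3)
  0 0 5 5 0
  0 0 0 0 0
  0 0 0 0 0
  0 0 0 0 0
  0 0 0 0 0
After step 4: ants at (0,3),(0,2),(0,2)
  0 0 8 6 0
  0 0 0 0 0
  0 0 0 0 0
  0 0 0 0 0
  0 0 0 0 0
After step 5: ants at (0,2),(0,3),(0,3)
  0 0 9 9 0
  0 0 0 0 0
  0 0 0 0 0
  0 0 0 0 0
  0 0 0 0 0

0 0 9 9 0
0 0 0 0 0
0 0 0 0 0
0 0 0 0 0
0 0 0 0 0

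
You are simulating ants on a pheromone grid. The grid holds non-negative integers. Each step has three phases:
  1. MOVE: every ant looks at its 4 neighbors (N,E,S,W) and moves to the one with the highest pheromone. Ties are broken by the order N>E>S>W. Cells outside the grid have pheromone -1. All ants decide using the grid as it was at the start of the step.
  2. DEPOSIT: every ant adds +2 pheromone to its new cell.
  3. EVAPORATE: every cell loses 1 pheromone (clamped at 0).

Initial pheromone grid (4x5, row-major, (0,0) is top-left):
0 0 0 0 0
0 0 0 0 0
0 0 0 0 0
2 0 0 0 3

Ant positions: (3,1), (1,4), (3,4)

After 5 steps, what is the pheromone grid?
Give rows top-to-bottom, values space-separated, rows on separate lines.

After step 1: ants at (3,0),(0,4),(2,4)
  0 0 0 0 1
  0 0 0 0 0
  0 0 0 0 1
  3 0 0 0 2
After step 2: ants at (2,0),(1,4),(3,4)
  0 0 0 0 0
  0 0 0 0 1
  1 0 0 0 0
  2 0 0 0 3
After step 3: ants at (3,0),(0,4),(2,4)
  0 0 0 0 1
  0 0 0 0 0
  0 0 0 0 1
  3 0 0 0 2
After step 4: ants at (2,0),(1,4),(3,4)
  0 0 0 0 0
  0 0 0 0 1
  1 0 0 0 0
  2 0 0 0 3
After step 5: ants at (3,0),(0,4),(2,4)
  0 0 0 0 1
  0 0 0 0 0
  0 0 0 0 1
  3 0 0 0 2

0 0 0 0 1
0 0 0 0 0
0 0 0 0 1
3 0 0 0 2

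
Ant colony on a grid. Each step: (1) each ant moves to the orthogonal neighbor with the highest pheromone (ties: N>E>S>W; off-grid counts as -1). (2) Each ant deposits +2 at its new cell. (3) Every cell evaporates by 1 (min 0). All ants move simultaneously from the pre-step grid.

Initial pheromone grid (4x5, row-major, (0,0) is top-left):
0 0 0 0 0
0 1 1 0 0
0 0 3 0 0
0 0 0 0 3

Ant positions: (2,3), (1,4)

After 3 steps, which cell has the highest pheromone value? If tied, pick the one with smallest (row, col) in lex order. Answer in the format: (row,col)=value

Step 1: ant0:(2,3)->W->(2,2) | ant1:(1,4)->N->(0,4)
  grid max=4 at (2,2)
Step 2: ant0:(2,2)->N->(1,2) | ant1:(0,4)->S->(1,4)
  grid max=3 at (2,2)
Step 3: ant0:(1,2)->S->(2,2) | ant1:(1,4)->N->(0,4)
  grid max=4 at (2,2)
Final grid:
  0 0 0 0 1
  0 0 0 0 0
  0 0 4 0 0
  0 0 0 0 0
Max pheromone 4 at (2,2)

Answer: (2,2)=4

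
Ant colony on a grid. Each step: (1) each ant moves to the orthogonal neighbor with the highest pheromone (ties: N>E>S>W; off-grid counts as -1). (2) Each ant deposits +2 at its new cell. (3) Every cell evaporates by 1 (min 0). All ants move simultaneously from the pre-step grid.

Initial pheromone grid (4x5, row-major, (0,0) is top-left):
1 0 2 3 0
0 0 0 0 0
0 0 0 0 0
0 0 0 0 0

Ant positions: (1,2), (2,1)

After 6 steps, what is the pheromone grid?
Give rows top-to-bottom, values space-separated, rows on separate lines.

After step 1: ants at (0,2),(1,1)
  0 0 3 2 0
  0 1 0 0 0
  0 0 0 0 0
  0 0 0 0 0
After step 2: ants at (0,3),(0,1)
  0 1 2 3 0
  0 0 0 0 0
  0 0 0 0 0
  0 0 0 0 0
After step 3: ants at (0,2),(0,2)
  0 0 5 2 0
  0 0 0 0 0
  0 0 0 0 0
  0 0 0 0 0
After step 4: ants at (0,3),(0,3)
  0 0 4 5 0
  0 0 0 0 0
  0 0 0 0 0
  0 0 0 0 0
After step 5: ants at (0,2),(0,2)
  0 0 7 4 0
  0 0 0 0 0
  0 0 0 0 0
  0 0 0 0 0
After step 6: ants at (0,3),(0,3)
  0 0 6 7 0
  0 0 0 0 0
  0 0 0 0 0
  0 0 0 0 0

0 0 6 7 0
0 0 0 0 0
0 0 0 0 0
0 0 0 0 0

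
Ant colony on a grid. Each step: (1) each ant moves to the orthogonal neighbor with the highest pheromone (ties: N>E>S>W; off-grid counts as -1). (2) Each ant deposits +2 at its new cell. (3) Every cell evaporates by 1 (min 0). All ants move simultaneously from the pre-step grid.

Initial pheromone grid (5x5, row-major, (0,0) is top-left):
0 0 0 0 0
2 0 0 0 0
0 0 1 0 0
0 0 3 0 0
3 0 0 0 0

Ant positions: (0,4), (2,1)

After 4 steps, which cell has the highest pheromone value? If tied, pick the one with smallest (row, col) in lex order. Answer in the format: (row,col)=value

Answer: (3,2)=3

Derivation:
Step 1: ant0:(0,4)->S->(1,4) | ant1:(2,1)->E->(2,2)
  grid max=2 at (2,2)
Step 2: ant0:(1,4)->N->(0,4) | ant1:(2,2)->S->(3,2)
  grid max=3 at (3,2)
Step 3: ant0:(0,4)->S->(1,4) | ant1:(3,2)->N->(2,2)
  grid max=2 at (2,2)
Step 4: ant0:(1,4)->N->(0,4) | ant1:(2,2)->S->(3,2)
  grid max=3 at (3,2)
Final grid:
  0 0 0 0 1
  0 0 0 0 0
  0 0 1 0 0
  0 0 3 0 0
  0 0 0 0 0
Max pheromone 3 at (3,2)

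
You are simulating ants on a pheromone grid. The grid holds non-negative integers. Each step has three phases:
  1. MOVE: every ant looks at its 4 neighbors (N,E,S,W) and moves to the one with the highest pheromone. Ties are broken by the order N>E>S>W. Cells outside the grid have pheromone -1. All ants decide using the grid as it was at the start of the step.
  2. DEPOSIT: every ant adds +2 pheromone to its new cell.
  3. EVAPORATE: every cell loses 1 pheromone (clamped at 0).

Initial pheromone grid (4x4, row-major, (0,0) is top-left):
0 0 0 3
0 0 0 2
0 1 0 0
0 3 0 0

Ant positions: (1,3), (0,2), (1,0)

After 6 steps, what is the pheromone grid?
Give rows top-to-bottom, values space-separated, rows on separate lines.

After step 1: ants at (0,3),(0,3),(0,0)
  1 0 0 6
  0 0 0 1
  0 0 0 0
  0 2 0 0
After step 2: ants at (1,3),(1,3),(0,1)
  0 1 0 5
  0 0 0 4
  0 0 0 0
  0 1 0 0
After step 3: ants at (0,3),(0,3),(0,2)
  0 0 1 8
  0 0 0 3
  0 0 0 0
  0 0 0 0
After step 4: ants at (1,3),(1,3),(0,3)
  0 0 0 9
  0 0 0 6
  0 0 0 0
  0 0 0 0
After step 5: ants at (0,3),(0,3),(1,3)
  0 0 0 12
  0 0 0 7
  0 0 0 0
  0 0 0 0
After step 6: ants at (1,3),(1,3),(0,3)
  0 0 0 13
  0 0 0 10
  0 0 0 0
  0 0 0 0

0 0 0 13
0 0 0 10
0 0 0 0
0 0 0 0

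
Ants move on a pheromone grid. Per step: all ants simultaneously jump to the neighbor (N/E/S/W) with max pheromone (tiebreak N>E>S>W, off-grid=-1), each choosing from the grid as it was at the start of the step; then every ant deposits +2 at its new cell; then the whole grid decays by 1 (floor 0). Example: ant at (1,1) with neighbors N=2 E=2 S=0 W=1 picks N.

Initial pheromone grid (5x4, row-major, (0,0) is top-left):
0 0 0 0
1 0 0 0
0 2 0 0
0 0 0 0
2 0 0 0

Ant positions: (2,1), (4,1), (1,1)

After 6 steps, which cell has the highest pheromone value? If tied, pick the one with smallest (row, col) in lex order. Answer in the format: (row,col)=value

Step 1: ant0:(2,1)->N->(1,1) | ant1:(4,1)->W->(4,0) | ant2:(1,1)->S->(2,1)
  grid max=3 at (2,1)
Step 2: ant0:(1,1)->S->(2,1) | ant1:(4,0)->N->(3,0) | ant2:(2,1)->N->(1,1)
  grid max=4 at (2,1)
Step 3: ant0:(2,1)->N->(1,1) | ant1:(3,0)->S->(4,0) | ant2:(1,1)->S->(2,1)
  grid max=5 at (2,1)
Step 4: ant0:(1,1)->S->(2,1) | ant1:(4,0)->N->(3,0) | ant2:(2,1)->N->(1,1)
  grid max=6 at (2,1)
Step 5: ant0:(2,1)->N->(1,1) | ant1:(3,0)->S->(4,0) | ant2:(1,1)->S->(2,1)
  grid max=7 at (2,1)
Step 6: ant0:(1,1)->S->(2,1) | ant1:(4,0)->N->(3,0) | ant2:(2,1)->N->(1,1)
  grid max=8 at (2,1)
Final grid:
  0 0 0 0
  0 6 0 0
  0 8 0 0
  1 0 0 0
  2 0 0 0
Max pheromone 8 at (2,1)

Answer: (2,1)=8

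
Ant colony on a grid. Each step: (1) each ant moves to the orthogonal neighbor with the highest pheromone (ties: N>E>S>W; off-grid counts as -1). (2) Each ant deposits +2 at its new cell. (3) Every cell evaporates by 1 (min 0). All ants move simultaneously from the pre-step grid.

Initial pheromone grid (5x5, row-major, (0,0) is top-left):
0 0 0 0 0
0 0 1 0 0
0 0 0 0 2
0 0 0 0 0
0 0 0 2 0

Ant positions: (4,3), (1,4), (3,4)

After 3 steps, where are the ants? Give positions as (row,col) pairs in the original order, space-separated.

Step 1: ant0:(4,3)->N->(3,3) | ant1:(1,4)->S->(2,4) | ant2:(3,4)->N->(2,4)
  grid max=5 at (2,4)
Step 2: ant0:(3,3)->S->(4,3) | ant1:(2,4)->N->(1,4) | ant2:(2,4)->N->(1,4)
  grid max=4 at (2,4)
Step 3: ant0:(4,3)->N->(3,3) | ant1:(1,4)->S->(2,4) | ant2:(1,4)->S->(2,4)
  grid max=7 at (2,4)

(3,3) (2,4) (2,4)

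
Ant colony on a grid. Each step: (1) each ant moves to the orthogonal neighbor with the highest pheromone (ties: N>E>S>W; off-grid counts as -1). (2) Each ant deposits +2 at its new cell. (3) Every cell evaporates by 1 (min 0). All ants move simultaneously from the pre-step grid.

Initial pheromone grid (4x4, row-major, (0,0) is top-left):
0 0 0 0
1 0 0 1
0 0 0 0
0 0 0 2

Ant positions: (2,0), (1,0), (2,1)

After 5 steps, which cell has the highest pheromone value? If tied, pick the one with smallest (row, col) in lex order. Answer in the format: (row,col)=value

Answer: (1,0)=10

Derivation:
Step 1: ant0:(2,0)->N->(1,0) | ant1:(1,0)->N->(0,0) | ant2:(2,1)->N->(1,1)
  grid max=2 at (1,0)
Step 2: ant0:(1,0)->N->(0,0) | ant1:(0,0)->S->(1,0) | ant2:(1,1)->W->(1,0)
  grid max=5 at (1,0)
Step 3: ant0:(0,0)->S->(1,0) | ant1:(1,0)->N->(0,0) | ant2:(1,0)->N->(0,0)
  grid max=6 at (1,0)
Step 4: ant0:(1,0)->N->(0,0) | ant1:(0,0)->S->(1,0) | ant2:(0,0)->S->(1,0)
  grid max=9 at (1,0)
Step 5: ant0:(0,0)->S->(1,0) | ant1:(1,0)->N->(0,0) | ant2:(1,0)->N->(0,0)
  grid max=10 at (1,0)
Final grid:
  9 0 0 0
  10 0 0 0
  0 0 0 0
  0 0 0 0
Max pheromone 10 at (1,0)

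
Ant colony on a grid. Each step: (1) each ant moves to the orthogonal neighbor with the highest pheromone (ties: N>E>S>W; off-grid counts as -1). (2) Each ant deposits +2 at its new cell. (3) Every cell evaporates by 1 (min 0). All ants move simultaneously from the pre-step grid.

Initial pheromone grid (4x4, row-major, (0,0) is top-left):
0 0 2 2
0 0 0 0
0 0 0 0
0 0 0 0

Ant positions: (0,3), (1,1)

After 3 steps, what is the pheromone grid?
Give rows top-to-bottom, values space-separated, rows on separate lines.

After step 1: ants at (0,2),(0,1)
  0 1 3 1
  0 0 0 0
  0 0 0 0
  0 0 0 0
After step 2: ants at (0,3),(0,2)
  0 0 4 2
  0 0 0 0
  0 0 0 0
  0 0 0 0
After step 3: ants at (0,2),(0,3)
  0 0 5 3
  0 0 0 0
  0 0 0 0
  0 0 0 0

0 0 5 3
0 0 0 0
0 0 0 0
0 0 0 0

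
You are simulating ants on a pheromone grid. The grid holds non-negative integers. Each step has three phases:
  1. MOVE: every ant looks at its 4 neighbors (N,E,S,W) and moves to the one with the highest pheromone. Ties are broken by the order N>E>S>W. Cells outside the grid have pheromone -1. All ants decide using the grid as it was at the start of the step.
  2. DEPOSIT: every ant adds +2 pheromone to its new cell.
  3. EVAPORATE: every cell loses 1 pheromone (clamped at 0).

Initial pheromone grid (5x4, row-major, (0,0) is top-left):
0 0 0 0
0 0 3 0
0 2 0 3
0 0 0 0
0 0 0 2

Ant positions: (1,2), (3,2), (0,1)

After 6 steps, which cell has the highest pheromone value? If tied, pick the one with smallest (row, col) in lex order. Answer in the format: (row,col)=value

Answer: (1,2)=15

Derivation:
Step 1: ant0:(1,2)->N->(0,2) | ant1:(3,2)->N->(2,2) | ant2:(0,1)->E->(0,2)
  grid max=3 at (0,2)
Step 2: ant0:(0,2)->S->(1,2) | ant1:(2,2)->N->(1,2) | ant2:(0,2)->S->(1,2)
  grid max=7 at (1,2)
Step 3: ant0:(1,2)->N->(0,2) | ant1:(1,2)->N->(0,2) | ant2:(1,2)->N->(0,2)
  grid max=7 at (0,2)
Step 4: ant0:(0,2)->S->(1,2) | ant1:(0,2)->S->(1,2) | ant2:(0,2)->S->(1,2)
  grid max=11 at (1,2)
Step 5: ant0:(1,2)->N->(0,2) | ant1:(1,2)->N->(0,2) | ant2:(1,2)->N->(0,2)
  grid max=11 at (0,2)
Step 6: ant0:(0,2)->S->(1,2) | ant1:(0,2)->S->(1,2) | ant2:(0,2)->S->(1,2)
  grid max=15 at (1,2)
Final grid:
  0 0 10 0
  0 0 15 0
  0 0 0 0
  0 0 0 0
  0 0 0 0
Max pheromone 15 at (1,2)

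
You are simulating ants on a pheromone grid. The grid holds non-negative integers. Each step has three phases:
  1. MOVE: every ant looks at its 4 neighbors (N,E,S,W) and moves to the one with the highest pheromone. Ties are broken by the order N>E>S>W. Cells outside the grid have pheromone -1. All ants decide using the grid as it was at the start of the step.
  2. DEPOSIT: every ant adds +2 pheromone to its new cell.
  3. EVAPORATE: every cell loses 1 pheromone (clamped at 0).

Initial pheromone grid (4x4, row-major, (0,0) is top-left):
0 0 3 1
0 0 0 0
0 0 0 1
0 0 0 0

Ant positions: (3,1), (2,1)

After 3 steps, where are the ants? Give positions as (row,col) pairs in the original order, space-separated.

Step 1: ant0:(3,1)->N->(2,1) | ant1:(2,1)->N->(1,1)
  grid max=2 at (0,2)
Step 2: ant0:(2,1)->N->(1,1) | ant1:(1,1)->S->(2,1)
  grid max=2 at (1,1)
Step 3: ant0:(1,1)->S->(2,1) | ant1:(2,1)->N->(1,1)
  grid max=3 at (1,1)

(2,1) (1,1)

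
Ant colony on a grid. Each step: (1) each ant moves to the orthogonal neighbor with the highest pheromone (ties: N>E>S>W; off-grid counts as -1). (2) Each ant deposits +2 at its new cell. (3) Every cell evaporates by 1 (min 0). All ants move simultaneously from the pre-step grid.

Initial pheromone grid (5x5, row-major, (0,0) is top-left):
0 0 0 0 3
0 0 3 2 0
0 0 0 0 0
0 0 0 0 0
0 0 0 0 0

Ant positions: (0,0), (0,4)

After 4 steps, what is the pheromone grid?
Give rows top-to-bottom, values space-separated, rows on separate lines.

After step 1: ants at (0,1),(1,4)
  0 1 0 0 2
  0 0 2 1 1
  0 0 0 0 0
  0 0 0 0 0
  0 0 0 0 0
After step 2: ants at (0,2),(0,4)
  0 0 1 0 3
  0 0 1 0 0
  0 0 0 0 0
  0 0 0 0 0
  0 0 0 0 0
After step 3: ants at (1,2),(1,4)
  0 0 0 0 2
  0 0 2 0 1
  0 0 0 0 0
  0 0 0 0 0
  0 0 0 0 0
After step 4: ants at (0,2),(0,4)
  0 0 1 0 3
  0 0 1 0 0
  0 0 0 0 0
  0 0 0 0 0
  0 0 0 0 0

0 0 1 0 3
0 0 1 0 0
0 0 0 0 0
0 0 0 0 0
0 0 0 0 0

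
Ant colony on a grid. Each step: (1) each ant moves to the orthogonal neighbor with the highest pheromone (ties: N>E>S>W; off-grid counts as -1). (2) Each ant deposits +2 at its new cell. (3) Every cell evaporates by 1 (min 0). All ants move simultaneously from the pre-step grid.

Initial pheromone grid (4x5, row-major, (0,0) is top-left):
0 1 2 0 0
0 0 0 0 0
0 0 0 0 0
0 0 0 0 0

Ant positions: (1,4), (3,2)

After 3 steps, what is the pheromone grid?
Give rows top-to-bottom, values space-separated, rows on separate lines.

After step 1: ants at (0,4),(2,2)
  0 0 1 0 1
  0 0 0 0 0
  0 0 1 0 0
  0 0 0 0 0
After step 2: ants at (1,4),(1,2)
  0 0 0 0 0
  0 0 1 0 1
  0 0 0 0 0
  0 0 0 0 0
After step 3: ants at (0,4),(0,2)
  0 0 1 0 1
  0 0 0 0 0
  0 0 0 0 0
  0 0 0 0 0

0 0 1 0 1
0 0 0 0 0
0 0 0 0 0
0 0 0 0 0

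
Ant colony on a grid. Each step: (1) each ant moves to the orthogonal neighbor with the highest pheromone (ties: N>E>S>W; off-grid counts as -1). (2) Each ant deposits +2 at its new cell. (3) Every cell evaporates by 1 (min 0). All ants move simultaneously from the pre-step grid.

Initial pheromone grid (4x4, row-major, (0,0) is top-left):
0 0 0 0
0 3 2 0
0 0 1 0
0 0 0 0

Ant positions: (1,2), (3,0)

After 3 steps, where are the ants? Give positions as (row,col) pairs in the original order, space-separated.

Step 1: ant0:(1,2)->W->(1,1) | ant1:(3,0)->N->(2,0)
  grid max=4 at (1,1)
Step 2: ant0:(1,1)->E->(1,2) | ant1:(2,0)->N->(1,0)
  grid max=3 at (1,1)
Step 3: ant0:(1,2)->W->(1,1) | ant1:(1,0)->E->(1,1)
  grid max=6 at (1,1)

(1,1) (1,1)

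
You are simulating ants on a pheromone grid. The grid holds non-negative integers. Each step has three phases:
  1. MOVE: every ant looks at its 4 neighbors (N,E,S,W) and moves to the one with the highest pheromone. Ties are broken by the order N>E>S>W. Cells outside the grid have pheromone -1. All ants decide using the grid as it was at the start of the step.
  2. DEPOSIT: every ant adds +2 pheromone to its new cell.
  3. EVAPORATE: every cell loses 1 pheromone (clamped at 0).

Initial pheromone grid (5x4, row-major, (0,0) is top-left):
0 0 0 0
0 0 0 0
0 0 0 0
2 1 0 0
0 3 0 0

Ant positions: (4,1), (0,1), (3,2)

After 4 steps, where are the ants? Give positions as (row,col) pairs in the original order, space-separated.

Step 1: ant0:(4,1)->N->(3,1) | ant1:(0,1)->E->(0,2) | ant2:(3,2)->W->(3,1)
  grid max=4 at (3,1)
Step 2: ant0:(3,1)->S->(4,1) | ant1:(0,2)->E->(0,3) | ant2:(3,1)->S->(4,1)
  grid max=5 at (4,1)
Step 3: ant0:(4,1)->N->(3,1) | ant1:(0,3)->S->(1,3) | ant2:(4,1)->N->(3,1)
  grid max=6 at (3,1)
Step 4: ant0:(3,1)->S->(4,1) | ant1:(1,3)->N->(0,3) | ant2:(3,1)->S->(4,1)
  grid max=7 at (4,1)

(4,1) (0,3) (4,1)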